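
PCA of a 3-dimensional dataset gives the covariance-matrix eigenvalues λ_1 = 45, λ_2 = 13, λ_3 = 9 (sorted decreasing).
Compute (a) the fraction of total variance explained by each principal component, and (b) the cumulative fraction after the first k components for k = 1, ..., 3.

Step 1 — total variance = trace(Sigma) = Σ λ_i = 45 + 13 + 9 = 67.

Step 2 — fraction explained by component i = λ_i / Σ λ:
  PC1: 45/67 = 0.6716
  PC2: 13/67 = 0.194
  PC3: 9/67 = 0.1343

Step 3 — cumulative fraction after k components = (λ_1 + ... + λ_k) / Σ λ:
  k = 1: 45/67 = 0.6716
  k = 2: (45 + 13)/67 = 58/67 = 0.8657
  k = 3: (45 + 13 + 9)/67 = 67/67 = 1

Summary (fraction, with percent):

explained: PC1 0.6716 (67.16%), PC2 0.194 (19.4%), PC3 0.1343 (13.43%);  cumulative: 0.6716, 0.8657, 1


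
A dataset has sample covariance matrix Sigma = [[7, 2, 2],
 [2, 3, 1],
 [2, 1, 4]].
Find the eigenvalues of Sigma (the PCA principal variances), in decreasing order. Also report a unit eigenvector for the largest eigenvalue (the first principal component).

Step 1 — characteristic polynomial p(λ) = det(λI - Sigma) = λ³ - tr·λ² + c_1·λ - det, where tr = trace, c_1 = sum of the principal 2×2 minors, det = det(Sigma):
  tr = 7 + 3 + 4 = 14,
  c_1 = (7·3 - (2)²) + (7·4 - (2)²) + (3·4 - (1)²) = 17 + 24 + 11 = 52,
  det = 7·(3·4 - (1)²) - (2)·((2)·4 - (1)·(2)) + (2)·((2)·(1) - 3·(2)) = 7·(11) - (2)·(6) + (2)·(-4) = 57.
  So p(λ) = λ³ - 14λ² + 52λ - 57.
Step 2 — look for an integer root (rational root theorem: any rational root is an integer divisor of 57). Testing λ = 3:
  p(3) = 27 - 126 + 156 - 57 = 0  ✓
  Dividing out (λ - 3): p(λ) = (λ - 3)(λ² - 11λ + 19).
Step 3 — remaining eigenvalues from the quadratic λ² - 11λ + 19 = 0:
  Δ = 11² - 4·19 = 121 - 76 = 45,  λ = (11 ± √45)/2 = (11 ± 6.7082)/2 ≈ 8.8541 or 2.1459.
  Sorted: λ_1 = 8.8541,  λ_2 = 3,  λ_3 = 2.1459  (check: sum = 14 = tr ✓).

Step 4 — unit eigenvector for λ_1 ≈ 8.8541: v spans the null space of (Sigma - λ_1 I), whose rows are
  r_1 = (-1.8541, 2, 2),  r_2 = (2, -5.8541, 1),  r_3 = (2, 1, -4.8541).
  v is orthogonal to every row, so take v ∝ r_1 × r_2 = ((2)·(1) - (2)·(-5.8541), (2)·(2) - (-1.8541)·(1), (-1.8541)·(-5.8541) - (2)·(2)) ≈ (13.7082, 5.8541, 6.8541).
  Let u = (13.7082, 5.8541, 6.8541).
  ||u|| = √((13.7082)² + (5.8541)² + (6.8541)²) = √(269.1641) ≈ 16.4062,  v_1 = u/||u|| ≈ (0.8355, 0.3568, 0.4178) (||v_1|| = 1).

λ_1 = 8.8541,  λ_2 = 3,  λ_3 = 2.1459;  v_1 ≈ (0.8355, 0.3568, 0.4178)


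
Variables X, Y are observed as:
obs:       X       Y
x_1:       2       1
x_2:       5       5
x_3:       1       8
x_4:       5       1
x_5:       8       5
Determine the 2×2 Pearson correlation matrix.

Step 1 — column means:
  mean(X) = (2 + 5 + 1 + 5 + 8) / 5 = 21/5 = 4.2
  mean(Y) = (1 + 5 + 8 + 1 + 5) / 5 = 20/5 = 4

Step 2 — sample variances and covariances s[i,j] = (1/(n-1)) · Σ_k (x_{k,i} - mean_i) · (x_{k,j} - mean_j), with n-1 = 4:
  s[X,X] = ((-2.2)·(-2.2) + (0.8)·(0.8) + (-3.2)·(-3.2) + (0.8)·(0.8) + (3.8)·(3.8)) / 4 = 30.8/4 = 7.7
  s[X,Y] = ((-2.2)·(-3) + (0.8)·(1) + (-3.2)·(4) + (0.8)·(-3) + (3.8)·(1)) / 4 = -4/4 = -1
  s[Y,Y] = ((-3)·(-3) + (1)·(1) + (4)·(4) + (-3)·(-3) + (1)·(1)) / 4 = 36/4 = 9
  Sample standard deviations s_i = √(s[i,i]):
  s(X) = √(7.7) = 2.7749
  s(Y) = √(9) = 3

Step 3 — r_{ij} = s_{ij} / (s_i · s_j):
  r[X,X] = 1 (diagonal).
  r[X,Y] = -1 / (2.7749 · 3) = -1 / 8.3247 = -0.1201
  r[Y,Y] = 1 (diagonal).

R is symmetric with unit diagonal. Assembling:

R = [[1, -0.1201],
 [-0.1201, 1]]


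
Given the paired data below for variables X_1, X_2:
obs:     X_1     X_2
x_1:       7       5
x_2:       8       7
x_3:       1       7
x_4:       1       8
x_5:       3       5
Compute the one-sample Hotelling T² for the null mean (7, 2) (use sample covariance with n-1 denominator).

Step 1 — sample mean vector:
  mean(X_1) = (7 + 8 + 1 + 1 + 3) / 5 = 20/5 = 4
  mean(X_2) = (5 + 7 + 7 + 8 + 5) / 5 = 32/5 = 6.4
  x̄ = (4, 6.4),  deviation x̄ - mu_0 = (4, 6.4) - (7, 2) = (-3, 4.4).

Step 2 — sample covariance matrix, S[i,j] = (1/(n-1)) · Σ_k (x_{k,i} - mean_i) · (x_{k,j} - mean_j), divisor n-1 = 4:
  S[X_1,X_1] = ((3)·(3) + (4)·(4) + (-3)·(-3) + (-3)·(-3) + (-1)·(-1)) / 4 = 44/4 = 11
  S[X_1,X_2] = ((3)·(-1.4) + (4)·(0.6) + (-3)·(0.6) + (-3)·(1.6) + (-1)·(-1.4)) / 4 = -7/4 = -1.75
  S[X_2,X_2] = ((-1.4)·(-1.4) + (0.6)·(0.6) + (0.6)·(0.6) + (1.6)·(1.6) + (-1.4)·(-1.4)) / 4 = 7.2/4 = 1.8
  S = [[11, -1.75],
 [-1.75, 1.8]].

Step 3 — invert S. det(S) = 11·1.8 - (-1.75)² = 16.7375.
  S^{-1} = (1/det) · [[d, -b], [-b, a]] = [[0.1075, 0.1046],
 [0.1046, 0.6572]].

Step 4 — quadratic form (x̄ - mu_0)^T · S^{-1} · (x̄ - mu_0):
  S^{-1} · (x̄ - mu_0) = (0.1374, 2.578),
  (x̄ - mu_0)^T · [...] = (-3)·(0.1374) + (4.4)·(2.578) = 10.9311.

Step 5 — scale by n: T² = 5 · 10.9311 = 54.6557.

T² ≈ 54.6557


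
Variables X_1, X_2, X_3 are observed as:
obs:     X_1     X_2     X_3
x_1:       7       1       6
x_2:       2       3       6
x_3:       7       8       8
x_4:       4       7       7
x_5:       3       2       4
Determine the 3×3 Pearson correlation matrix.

Step 1 — column means:
  mean(X_1) = (7 + 2 + 7 + 4 + 3) / 5 = 23/5 = 4.6
  mean(X_2) = (1 + 3 + 8 + 7 + 2) / 5 = 21/5 = 4.2
  mean(X_3) = (6 + 6 + 8 + 7 + 4) / 5 = 31/5 = 6.2

Step 2 — sample variances and covariances s[i,j] = (1/(n-1)) · Σ_k (x_{k,i} - mean_i) · (x_{k,j} - mean_j), with n-1 = 4:
  s[X_1,X_1] = ((2.4)·(2.4) + (-2.6)·(-2.6) + (2.4)·(2.4) + (-0.6)·(-0.6) + (-1.6)·(-1.6)) / 4 = 21.2/4 = 5.3
  s[X_1,X_2] = ((2.4)·(-3.2) + (-2.6)·(-1.2) + (2.4)·(3.8) + (-0.6)·(2.8) + (-1.6)·(-2.2)) / 4 = 6.4/4 = 1.6
  s[X_1,X_3] = ((2.4)·(-0.2) + (-2.6)·(-0.2) + (2.4)·(1.8) + (-0.6)·(0.8) + (-1.6)·(-2.2)) / 4 = 7.4/4 = 1.85
  s[X_2,X_2] = ((-3.2)·(-3.2) + (-1.2)·(-1.2) + (3.8)·(3.8) + (2.8)·(2.8) + (-2.2)·(-2.2)) / 4 = 38.8/4 = 9.7
  s[X_2,X_3] = ((-3.2)·(-0.2) + (-1.2)·(-0.2) + (3.8)·(1.8) + (2.8)·(0.8) + (-2.2)·(-2.2)) / 4 = 14.8/4 = 3.7
  s[X_3,X_3] = ((-0.2)·(-0.2) + (-0.2)·(-0.2) + (1.8)·(1.8) + (0.8)·(0.8) + (-2.2)·(-2.2)) / 4 = 8.8/4 = 2.2
  Sample standard deviations s_i = √(s[i,i]):
  s(X_1) = √(5.3) = 2.3022
  s(X_2) = √(9.7) = 3.1145
  s(X_3) = √(2.2) = 1.4832

Step 3 — r_{ij} = s_{ij} / (s_i · s_j):
  r[X_1,X_1] = 1 (diagonal).
  r[X_1,X_2] = 1.6 / (2.3022 · 3.1145) = 1.6 / 7.1701 = 0.2231
  r[X_1,X_3] = 1.85 / (2.3022 · 1.4832) = 1.85 / 3.4147 = 0.5418
  r[X_2,X_2] = 1 (diagonal).
  r[X_2,X_3] = 3.7 / (3.1145 · 1.4832) = 3.7 / 4.6195 = 0.8009
  r[X_3,X_3] = 1 (diagonal).

R is symmetric with unit diagonal. Assembling:

R = [[1, 0.2231, 0.5418],
 [0.2231, 1, 0.8009],
 [0.5418, 0.8009, 1]]


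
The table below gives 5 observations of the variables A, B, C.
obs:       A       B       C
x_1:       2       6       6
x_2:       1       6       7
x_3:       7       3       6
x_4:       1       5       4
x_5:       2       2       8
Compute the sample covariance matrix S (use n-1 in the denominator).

Step 1 — column means:
  mean(A) = (2 + 1 + 7 + 1 + 2) / 5 = 13/5 = 2.6
  mean(B) = (6 + 6 + 3 + 5 + 2) / 5 = 22/5 = 4.4
  mean(C) = (6 + 7 + 6 + 4 + 8) / 5 = 31/5 = 6.2

Step 2 — sample covariance S[i,j] = (1/(n-1)) · Σ_k (x_{k,i} - mean_i) · (x_{k,j} - mean_j), with n-1 = 4.
  S[A,A] = ((-0.6)·(-0.6) + (-1.6)·(-1.6) + (4.4)·(4.4) + (-1.6)·(-1.6) + (-0.6)·(-0.6)) / 4 = 25.2/4 = 6.3
  S[A,B] = ((-0.6)·(1.6) + (-1.6)·(1.6) + (4.4)·(-1.4) + (-1.6)·(0.6) + (-0.6)·(-2.4)) / 4 = -9.2/4 = -2.3
  S[A,C] = ((-0.6)·(-0.2) + (-1.6)·(0.8) + (4.4)·(-0.2) + (-1.6)·(-2.2) + (-0.6)·(1.8)) / 4 = 0.4/4 = 0.1
  S[B,B] = ((1.6)·(1.6) + (1.6)·(1.6) + (-1.4)·(-1.4) + (0.6)·(0.6) + (-2.4)·(-2.4)) / 4 = 13.2/4 = 3.3
  S[B,C] = ((1.6)·(-0.2) + (1.6)·(0.8) + (-1.4)·(-0.2) + (0.6)·(-2.2) + (-2.4)·(1.8)) / 4 = -4.4/4 = -1.1
  S[C,C] = ((-0.2)·(-0.2) + (0.8)·(0.8) + (-0.2)·(-0.2) + (-2.2)·(-2.2) + (1.8)·(1.8)) / 4 = 8.8/4 = 2.2

S is symmetric (S[j,i] = S[i,j]). Assembling:

S = [[6.3, -2.3, 0.1],
 [-2.3, 3.3, -1.1],
 [0.1, -1.1, 2.2]]


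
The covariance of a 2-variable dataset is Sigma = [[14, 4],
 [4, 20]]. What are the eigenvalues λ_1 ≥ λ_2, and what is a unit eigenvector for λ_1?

Step 1 — characteristic polynomial of 2×2 Sigma:
  det(Sigma - λI) = λ² - trace · λ + det = 0.
  trace = 14 + 20 = 34, det = 14·20 - (4)² = 264.
Step 2 — discriminant:
  Δ = trace² - 4·det = 1156 - 1056 = 100.
Step 3 — eigenvalues:
  λ = (trace ± √Δ)/2 = (34 ± 10)/2,
  λ_1 = 22,  λ_2 = 12.

Step 4 — unit eigenvector for λ_1: solve (Sigma - λ_1 I)v = 0. First row:
  (14 - 22)·v_x + (4)·v_y = 0, i.e. (-8)·v_x + (4)·v_y = 0,
  so v ∝ (b, λ_1 - a) = (4, 8) = u.
  ||u|| = √((4)² + (8)²) = √(80) ≈ 8.9443,
  v_1 = u/||u|| ≈ (0.4472, 0.8944) (||v_1|| = 1).

λ_1 = 22,  λ_2 = 12;  v_1 ≈ (0.4472, 0.8944)


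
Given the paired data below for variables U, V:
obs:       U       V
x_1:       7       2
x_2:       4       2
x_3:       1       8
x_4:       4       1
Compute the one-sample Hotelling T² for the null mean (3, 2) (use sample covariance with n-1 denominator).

Step 1 — sample mean vector:
  mean(U) = (7 + 4 + 1 + 4) / 4 = 16/4 = 4
  mean(V) = (2 + 2 + 8 + 1) / 4 = 13/4 = 3.25
  x̄ = (4, 3.25),  deviation x̄ - mu_0 = (4, 3.25) - (3, 2) = (1, 1.25).

Step 2 — sample covariance matrix, S[i,j] = (1/(n-1)) · Σ_k (x_{k,i} - mean_i) · (x_{k,j} - mean_j), divisor n-1 = 3:
  S[U,U] = ((3)·(3) + (0)·(0) + (-3)·(-3) + (0)·(0)) / 3 = 18/3 = 6
  S[U,V] = ((3)·(-1.25) + (0)·(-1.25) + (-3)·(4.75) + (0)·(-2.25)) / 3 = -18/3 = -6
  S[V,V] = ((-1.25)·(-1.25) + (-1.25)·(-1.25) + (4.75)·(4.75) + (-2.25)·(-2.25)) / 3 = 30.75/3 = 10.25
  S = [[6, -6],
 [-6, 10.25]].

Step 3 — invert S. det(S) = 6·10.25 - (-6)² = 25.5.
  S^{-1} = (1/det) · [[d, -b], [-b, a]] = [[0.402, 0.2353],
 [0.2353, 0.2353]].

Step 4 — quadratic form (x̄ - mu_0)^T · S^{-1} · (x̄ - mu_0):
  S^{-1} · (x̄ - mu_0) = (0.6961, 0.5294),
  (x̄ - mu_0)^T · [...] = (1)·(0.6961) + (1.25)·(0.5294) = 1.3578.

Step 5 — scale by n: T² = 4 · 1.3578 = 5.4314.

T² ≈ 5.4314


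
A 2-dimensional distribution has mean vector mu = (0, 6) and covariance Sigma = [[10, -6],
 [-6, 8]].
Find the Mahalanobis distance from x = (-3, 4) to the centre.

Step 1 — centre the observation: (x - mu) = (-3, -2).

Step 2 — invert Sigma. det(Sigma) = 10·8 - (-6)² = 44.
  Sigma^{-1} = (1/det) · [[d, -b], [-b, a]] = [[0.1818, 0.1364],
 [0.1364, 0.2273]].

Step 3 — form the quadratic (x - mu)^T · Sigma^{-1} · (x - mu):
  Sigma^{-1} · (x - mu) = (-0.8182, -0.8636).
  (x - mu)^T · [Sigma^{-1} · (x - mu)] = (-3)·(-0.8182) + (-2)·(-0.8636) = 4.1818.

Step 4 — take square root: d = √(4.1818) ≈ 2.0449.

d(x, mu) = √(4.1818) ≈ 2.0449


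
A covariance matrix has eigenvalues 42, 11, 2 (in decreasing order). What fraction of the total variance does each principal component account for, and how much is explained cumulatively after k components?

Step 1 — total variance = trace(Sigma) = Σ λ_i = 42 + 11 + 2 = 55.

Step 2 — fraction explained by component i = λ_i / Σ λ:
  PC1: 42/55 = 0.7636
  PC2: 11/55 = 0.2
  PC3: 2/55 = 0.0364

Step 3 — cumulative fraction after k components = (λ_1 + ... + λ_k) / Σ λ:
  k = 1: 42/55 = 0.7636
  k = 2: (42 + 11)/55 = 53/55 = 0.9636
  k = 3: (42 + 11 + 2)/55 = 55/55 = 1

Summary (fraction, with percent):

explained: PC1 0.7636 (76.36%), PC2 0.2 (20%), PC3 0.0364 (3.64%);  cumulative: 0.7636, 0.9636, 1


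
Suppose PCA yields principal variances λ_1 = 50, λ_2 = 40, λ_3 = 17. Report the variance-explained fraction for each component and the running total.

Step 1 — total variance = trace(Sigma) = Σ λ_i = 50 + 40 + 17 = 107.

Step 2 — fraction explained by component i = λ_i / Σ λ:
  PC1: 50/107 = 0.4673
  PC2: 40/107 = 0.3738
  PC3: 17/107 = 0.1589

Step 3 — cumulative fraction after k components = (λ_1 + ... + λ_k) / Σ λ:
  k = 1: 50/107 = 0.4673
  k = 2: (50 + 40)/107 = 90/107 = 0.8411
  k = 3: (50 + 40 + 17)/107 = 107/107 = 1

Summary (fraction, with percent):

explained: PC1 0.4673 (46.73%), PC2 0.3738 (37.38%), PC3 0.1589 (15.89%);  cumulative: 0.4673, 0.8411, 1


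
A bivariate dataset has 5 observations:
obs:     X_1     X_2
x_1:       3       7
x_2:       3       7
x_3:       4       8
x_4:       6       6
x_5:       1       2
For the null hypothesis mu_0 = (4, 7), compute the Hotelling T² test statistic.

Step 1 — sample mean vector:
  mean(X_1) = (3 + 3 + 4 + 6 + 1) / 5 = 17/5 = 3.4
  mean(X_2) = (7 + 7 + 8 + 6 + 2) / 5 = 30/5 = 6
  x̄ = (3.4, 6),  deviation x̄ - mu_0 = (3.4, 6) - (4, 7) = (-0.6, -1).

Step 2 — sample covariance matrix, S[i,j] = (1/(n-1)) · Σ_k (x_{k,i} - mean_i) · (x_{k,j} - mean_j), divisor n-1 = 4:
  S[X_1,X_1] = ((-0.4)·(-0.4) + (-0.4)·(-0.4) + (0.6)·(0.6) + (2.6)·(2.6) + (-2.4)·(-2.4)) / 4 = 13.2/4 = 3.3
  S[X_1,X_2] = ((-0.4)·(1) + (-0.4)·(1) + (0.6)·(2) + (2.6)·(0) + (-2.4)·(-4)) / 4 = 10/4 = 2.5
  S[X_2,X_2] = ((1)·(1) + (1)·(1) + (2)·(2) + (0)·(0) + (-4)·(-4)) / 4 = 22/4 = 5.5
  S = [[3.3, 2.5],
 [2.5, 5.5]].

Step 3 — invert S. det(S) = 3.3·5.5 - (2.5)² = 11.9.
  S^{-1} = (1/det) · [[d, -b], [-b, a]] = [[0.4622, -0.2101],
 [-0.2101, 0.2773]].

Step 4 — quadratic form (x̄ - mu_0)^T · S^{-1} · (x̄ - mu_0):
  S^{-1} · (x̄ - mu_0) = (-0.0672, -0.1513),
  (x̄ - mu_0)^T · [...] = (-0.6)·(-0.0672) + (-1)·(-0.1513) = 0.1916.

Step 5 — scale by n: T² = 5 · 0.1916 = 0.958.

T² ≈ 0.958


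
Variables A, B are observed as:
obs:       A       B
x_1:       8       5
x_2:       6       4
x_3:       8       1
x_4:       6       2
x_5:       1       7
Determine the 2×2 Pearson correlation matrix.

Step 1 — column means:
  mean(A) = (8 + 6 + 8 + 6 + 1) / 5 = 29/5 = 5.8
  mean(B) = (5 + 4 + 1 + 2 + 7) / 5 = 19/5 = 3.8

Step 2 — sample variances and covariances s[i,j] = (1/(n-1)) · Σ_k (x_{k,i} - mean_i) · (x_{k,j} - mean_j), with n-1 = 4:
  s[A,A] = ((2.2)·(2.2) + (0.2)·(0.2) + (2.2)·(2.2) + (0.2)·(0.2) + (-4.8)·(-4.8)) / 4 = 32.8/4 = 8.2
  s[A,B] = ((2.2)·(1.2) + (0.2)·(0.2) + (2.2)·(-2.8) + (0.2)·(-1.8) + (-4.8)·(3.2)) / 4 = -19.2/4 = -4.8
  s[B,B] = ((1.2)·(1.2) + (0.2)·(0.2) + (-2.8)·(-2.8) + (-1.8)·(-1.8) + (3.2)·(3.2)) / 4 = 22.8/4 = 5.7
  Sample standard deviations s_i = √(s[i,i]):
  s(A) = √(8.2) = 2.8636
  s(B) = √(5.7) = 2.3875

Step 3 — r_{ij} = s_{ij} / (s_i · s_j):
  r[A,A] = 1 (diagonal).
  r[A,B] = -4.8 / (2.8636 · 2.3875) = -4.8 / 6.8367 = -0.7021
  r[B,B] = 1 (diagonal).

R is symmetric with unit diagonal. Assembling:

R = [[1, -0.7021],
 [-0.7021, 1]]


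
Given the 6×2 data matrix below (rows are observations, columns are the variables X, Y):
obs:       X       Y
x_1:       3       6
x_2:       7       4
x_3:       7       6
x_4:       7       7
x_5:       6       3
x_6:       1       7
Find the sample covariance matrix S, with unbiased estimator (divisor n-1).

Step 1 — column means:
  mean(X) = (3 + 7 + 7 + 7 + 6 + 1) / 6 = 31/6 = 5.1667
  mean(Y) = (6 + 4 + 6 + 7 + 3 + 7) / 6 = 33/6 = 5.5

Step 2 — sample covariance S[i,j] = (1/(n-1)) · Σ_k (x_{k,i} - mean_i) · (x_{k,j} - mean_j), with n-1 = 5.
  S[X,X] = ((-2.1667)·(-2.1667) + (1.8333)·(1.8333) + (1.8333)·(1.8333) + (1.8333)·(1.8333) + (0.8333)·(0.8333) + (-4.1667)·(-4.1667)) / 5 = 32.8333/5 = 6.5667
  S[X,Y] = ((-2.1667)·(0.5) + (1.8333)·(-1.5) + (1.8333)·(0.5) + (1.8333)·(1.5) + (0.8333)·(-2.5) + (-4.1667)·(1.5)) / 5 = -8.5/5 = -1.7
  S[Y,Y] = ((0.5)·(0.5) + (-1.5)·(-1.5) + (0.5)·(0.5) + (1.5)·(1.5) + (-2.5)·(-2.5) + (1.5)·(1.5)) / 5 = 13.5/5 = 2.7

S is symmetric (S[j,i] = S[i,j]). Assembling:

S = [[6.5667, -1.7],
 [-1.7, 2.7]]


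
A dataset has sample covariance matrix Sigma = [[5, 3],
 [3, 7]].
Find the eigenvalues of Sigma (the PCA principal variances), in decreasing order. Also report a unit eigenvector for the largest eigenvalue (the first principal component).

Step 1 — characteristic polynomial of 2×2 Sigma:
  det(Sigma - λI) = λ² - trace · λ + det = 0.
  trace = 5 + 7 = 12, det = 5·7 - (3)² = 26.
Step 2 — discriminant:
  Δ = trace² - 4·det = 144 - 104 = 40.
Step 3 — eigenvalues:
  λ = (trace ± √Δ)/2 = (12 ± 6.3246)/2,
  λ_1 = 9.1623,  λ_2 = 2.8377.

Step 4 — unit eigenvector for λ_1: solve (Sigma - λ_1 I)v = 0. First row:
  (5 - 9.1623)·v_x + (3)·v_y = 0, i.e. (-4.1623)·v_x + (3)·v_y = 0,
  so v ∝ (b, λ_1 - a) = (3, 4.1623) = u.
  ||u|| = √((3)² + (4.1623)²) = √(26.3246) ≈ 5.1307,
  v_1 = u/||u|| ≈ (0.5847, 0.8112) (||v_1|| = 1).

λ_1 = 9.1623,  λ_2 = 2.8377;  v_1 ≈ (0.5847, 0.8112)


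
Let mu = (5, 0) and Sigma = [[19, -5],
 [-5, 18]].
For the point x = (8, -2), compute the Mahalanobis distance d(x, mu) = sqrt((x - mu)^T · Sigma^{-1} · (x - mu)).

Step 1 — centre the observation: (x - mu) = (3, -2).

Step 2 — invert Sigma. det(Sigma) = 19·18 - (-5)² = 317.
  Sigma^{-1} = (1/det) · [[d, -b], [-b, a]] = [[0.0568, 0.0158],
 [0.0158, 0.0599]].

Step 3 — form the quadratic (x - mu)^T · Sigma^{-1} · (x - mu):
  Sigma^{-1} · (x - mu) = (0.1388, -0.0726).
  (x - mu)^T · [Sigma^{-1} · (x - mu)] = (3)·(0.1388) + (-2)·(-0.0726) = 0.5615.

Step 4 — take square root: d = √(0.5615) ≈ 0.7493.

d(x, mu) = √(0.5615) ≈ 0.7493


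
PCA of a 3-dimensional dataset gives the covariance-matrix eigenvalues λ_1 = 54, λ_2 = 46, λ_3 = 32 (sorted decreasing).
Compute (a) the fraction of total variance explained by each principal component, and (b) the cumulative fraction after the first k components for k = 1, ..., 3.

Step 1 — total variance = trace(Sigma) = Σ λ_i = 54 + 46 + 32 = 132.

Step 2 — fraction explained by component i = λ_i / Σ λ:
  PC1: 54/132 = 0.4091
  PC2: 46/132 = 0.3485
  PC3: 32/132 = 0.2424

Step 3 — cumulative fraction after k components = (λ_1 + ... + λ_k) / Σ λ:
  k = 1: 54/132 = 0.4091
  k = 2: (54 + 46)/132 = 100/132 = 0.7576
  k = 3: (54 + 46 + 32)/132 = 132/132 = 1

Summary (fraction, with percent):

explained: PC1 0.4091 (40.91%), PC2 0.3485 (34.85%), PC3 0.2424 (24.24%);  cumulative: 0.4091, 0.7576, 1


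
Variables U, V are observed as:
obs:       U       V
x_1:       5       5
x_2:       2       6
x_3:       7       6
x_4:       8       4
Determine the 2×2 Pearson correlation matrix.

Step 1 — column means:
  mean(U) = (5 + 2 + 7 + 8) / 4 = 22/4 = 5.5
  mean(V) = (5 + 6 + 6 + 4) / 4 = 21/4 = 5.25

Step 2 — sample variances and covariances s[i,j] = (1/(n-1)) · Σ_k (x_{k,i} - mean_i) · (x_{k,j} - mean_j), with n-1 = 3:
  s[U,U] = ((-0.5)·(-0.5) + (-3.5)·(-3.5) + (1.5)·(1.5) + (2.5)·(2.5)) / 3 = 21/3 = 7
  s[U,V] = ((-0.5)·(-0.25) + (-3.5)·(0.75) + (1.5)·(0.75) + (2.5)·(-1.25)) / 3 = -4.5/3 = -1.5
  s[V,V] = ((-0.25)·(-0.25) + (0.75)·(0.75) + (0.75)·(0.75) + (-1.25)·(-1.25)) / 3 = 2.75/3 = 0.9167
  Sample standard deviations s_i = √(s[i,i]):
  s(U) = √(7) = 2.6458
  s(V) = √(0.9167) = 0.9574

Step 3 — r_{ij} = s_{ij} / (s_i · s_j):
  r[U,U] = 1 (diagonal).
  r[U,V] = -1.5 / (2.6458 · 0.9574) = -1.5 / 2.5331 = -0.5922
  r[V,V] = 1 (diagonal).

R is symmetric with unit diagonal. Assembling:

R = [[1, -0.5922],
 [-0.5922, 1]]


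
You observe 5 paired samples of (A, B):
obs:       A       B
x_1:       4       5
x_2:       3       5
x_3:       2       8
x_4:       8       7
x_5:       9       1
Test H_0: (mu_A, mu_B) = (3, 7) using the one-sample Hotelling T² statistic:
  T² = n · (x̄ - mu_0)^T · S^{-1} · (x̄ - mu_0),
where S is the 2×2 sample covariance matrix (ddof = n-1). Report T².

Step 1 — sample mean vector:
  mean(A) = (4 + 3 + 2 + 8 + 9) / 5 = 26/5 = 5.2
  mean(B) = (5 + 5 + 8 + 7 + 1) / 5 = 26/5 = 5.2
  x̄ = (5.2, 5.2),  deviation x̄ - mu_0 = (5.2, 5.2) - (3, 7) = (2.2, -1.8).

Step 2 — sample covariance matrix, S[i,j] = (1/(n-1)) · Σ_k (x_{k,i} - mean_i) · (x_{k,j} - mean_j), divisor n-1 = 4:
  S[A,A] = ((-1.2)·(-1.2) + (-2.2)·(-2.2) + (-3.2)·(-3.2) + (2.8)·(2.8) + (3.8)·(3.8)) / 4 = 38.8/4 = 9.7
  S[A,B] = ((-1.2)·(-0.2) + (-2.2)·(-0.2) + (-3.2)·(2.8) + (2.8)·(1.8) + (3.8)·(-4.2)) / 4 = -19.2/4 = -4.8
  S[B,B] = ((-0.2)·(-0.2) + (-0.2)·(-0.2) + (2.8)·(2.8) + (1.8)·(1.8) + (-4.2)·(-4.2)) / 4 = 28.8/4 = 7.2
  S = [[9.7, -4.8],
 [-4.8, 7.2]].

Step 3 — invert S. det(S) = 9.7·7.2 - (-4.8)² = 46.8.
  S^{-1} = (1/det) · [[d, -b], [-b, a]] = [[0.1538, 0.1026],
 [0.1026, 0.2073]].

Step 4 — quadratic form (x̄ - mu_0)^T · S^{-1} · (x̄ - mu_0):
  S^{-1} · (x̄ - mu_0) = (0.1538, -0.1474),
  (x̄ - mu_0)^T · [...] = (2.2)·(0.1538) + (-1.8)·(-0.1474) = 0.6038.

Step 5 — scale by n: T² = 5 · 0.6038 = 3.0192.

T² ≈ 3.0192


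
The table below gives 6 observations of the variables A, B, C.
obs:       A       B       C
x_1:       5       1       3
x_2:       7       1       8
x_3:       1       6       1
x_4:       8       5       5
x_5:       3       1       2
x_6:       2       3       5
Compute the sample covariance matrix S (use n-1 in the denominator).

Step 1 — column means:
  mean(A) = (5 + 7 + 1 + 8 + 3 + 2) / 6 = 26/6 = 4.3333
  mean(B) = (1 + 1 + 6 + 5 + 1 + 3) / 6 = 17/6 = 2.8333
  mean(C) = (3 + 8 + 1 + 5 + 2 + 5) / 6 = 24/6 = 4

Step 2 — sample covariance S[i,j] = (1/(n-1)) · Σ_k (x_{k,i} - mean_i) · (x_{k,j} - mean_j), with n-1 = 5.
  S[A,A] = ((0.6667)·(0.6667) + (2.6667)·(2.6667) + (-3.3333)·(-3.3333) + (3.6667)·(3.6667) + (-1.3333)·(-1.3333) + (-2.3333)·(-2.3333)) / 5 = 39.3333/5 = 7.8667
  S[A,B] = ((0.6667)·(-1.8333) + (2.6667)·(-1.8333) + (-3.3333)·(3.1667) + (3.6667)·(2.1667) + (-1.3333)·(-1.8333) + (-2.3333)·(0.1667)) / 5 = -6.6667/5 = -1.3333
  S[A,C] = ((0.6667)·(-1) + (2.6667)·(4) + (-3.3333)·(-3) + (3.6667)·(1) + (-1.3333)·(-2) + (-2.3333)·(1)) / 5 = 24/5 = 4.8
  S[B,B] = ((-1.8333)·(-1.8333) + (-1.8333)·(-1.8333) + (3.1667)·(3.1667) + (2.1667)·(2.1667) + (-1.8333)·(-1.8333) + (0.1667)·(0.1667)) / 5 = 24.8333/5 = 4.9667
  S[B,C] = ((-1.8333)·(-1) + (-1.8333)·(4) + (3.1667)·(-3) + (2.1667)·(1) + (-1.8333)·(-2) + (0.1667)·(1)) / 5 = -9/5 = -1.8
  S[C,C] = ((-1)·(-1) + (4)·(4) + (-3)·(-3) + (1)·(1) + (-2)·(-2) + (1)·(1)) / 5 = 32/5 = 6.4

S is symmetric (S[j,i] = S[i,j]). Assembling:

S = [[7.8667, -1.3333, 4.8],
 [-1.3333, 4.9667, -1.8],
 [4.8, -1.8, 6.4]]


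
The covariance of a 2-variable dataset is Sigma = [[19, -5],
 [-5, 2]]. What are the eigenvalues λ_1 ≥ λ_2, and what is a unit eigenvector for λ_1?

Step 1 — characteristic polynomial of 2×2 Sigma:
  det(Sigma - λI) = λ² - trace · λ + det = 0.
  trace = 19 + 2 = 21, det = 19·2 - (-5)² = 13.
Step 2 — discriminant:
  Δ = trace² - 4·det = 441 - 52 = 389.
Step 3 — eigenvalues:
  λ = (trace ± √Δ)/2 = (21 ± 19.7231)/2,
  λ_1 = 20.3615,  λ_2 = 0.6385.

Step 4 — unit eigenvector for λ_1: solve (Sigma - λ_1 I)v = 0. First row:
  (19 - 20.3615)·v_x + (-5)·v_y = 0, i.e. (-1.3615)·v_x + (-5)·v_y = 0,
  so v ∝ (b, λ_1 - a) = (-5, 1.3615); multiply by -1 so the first entry is positive: u = (5, -1.3615).
  ||u|| = √((5)² + (-1.3615)²) = √(26.8538) ≈ 5.1821,
  v_1 = u/||u|| ≈ (0.9649, -0.2627) (||v_1|| = 1).

λ_1 = 20.3615,  λ_2 = 0.6385;  v_1 ≈ (0.9649, -0.2627)


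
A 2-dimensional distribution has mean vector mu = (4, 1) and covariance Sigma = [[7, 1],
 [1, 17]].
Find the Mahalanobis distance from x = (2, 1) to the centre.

Step 1 — centre the observation: (x - mu) = (-2, 0).

Step 2 — invert Sigma. det(Sigma) = 7·17 - (1)² = 118.
  Sigma^{-1} = (1/det) · [[d, -b], [-b, a]] = [[0.1441, -0.0085],
 [-0.0085, 0.0593]].

Step 3 — form the quadratic (x - mu)^T · Sigma^{-1} · (x - mu):
  Sigma^{-1} · (x - mu) = (-0.2881, 0.0169).
  (x - mu)^T · [Sigma^{-1} · (x - mu)] = (-2)·(-0.2881) + (0)·(0.0169) = 0.5763.

Step 4 — take square root: d = √(0.5763) ≈ 0.7591.

d(x, mu) = √(0.5763) ≈ 0.7591


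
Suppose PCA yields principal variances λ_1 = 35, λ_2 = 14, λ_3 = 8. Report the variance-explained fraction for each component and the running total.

Step 1 — total variance = trace(Sigma) = Σ λ_i = 35 + 14 + 8 = 57.

Step 2 — fraction explained by component i = λ_i / Σ λ:
  PC1: 35/57 = 0.614
  PC2: 14/57 = 0.2456
  PC3: 8/57 = 0.1404

Step 3 — cumulative fraction after k components = (λ_1 + ... + λ_k) / Σ λ:
  k = 1: 35/57 = 0.614
  k = 2: (35 + 14)/57 = 49/57 = 0.8596
  k = 3: (35 + 14 + 8)/57 = 57/57 = 1

Summary (fraction, with percent):

explained: PC1 0.614 (61.4%), PC2 0.2456 (24.56%), PC3 0.1404 (14.04%);  cumulative: 0.614, 0.8596, 1


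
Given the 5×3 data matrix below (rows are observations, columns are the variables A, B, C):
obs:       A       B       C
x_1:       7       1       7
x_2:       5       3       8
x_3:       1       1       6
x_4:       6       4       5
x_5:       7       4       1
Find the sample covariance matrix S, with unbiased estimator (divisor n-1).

Step 1 — column means:
  mean(A) = (7 + 5 + 1 + 6 + 7) / 5 = 26/5 = 5.2
  mean(B) = (1 + 3 + 1 + 4 + 4) / 5 = 13/5 = 2.6
  mean(C) = (7 + 8 + 6 + 5 + 1) / 5 = 27/5 = 5.4

Step 2 — sample covariance S[i,j] = (1/(n-1)) · Σ_k (x_{k,i} - mean_i) · (x_{k,j} - mean_j), with n-1 = 4.
  S[A,A] = ((1.8)·(1.8) + (-0.2)·(-0.2) + (-4.2)·(-4.2) + (0.8)·(0.8) + (1.8)·(1.8)) / 4 = 24.8/4 = 6.2
  S[A,B] = ((1.8)·(-1.6) + (-0.2)·(0.4) + (-4.2)·(-1.6) + (0.8)·(1.4) + (1.8)·(1.4)) / 4 = 7.4/4 = 1.85
  S[A,C] = ((1.8)·(1.6) + (-0.2)·(2.6) + (-4.2)·(0.6) + (0.8)·(-0.4) + (1.8)·(-4.4)) / 4 = -8.4/4 = -2.1
  S[B,B] = ((-1.6)·(-1.6) + (0.4)·(0.4) + (-1.6)·(-1.6) + (1.4)·(1.4) + (1.4)·(1.4)) / 4 = 9.2/4 = 2.3
  S[B,C] = ((-1.6)·(1.6) + (0.4)·(2.6) + (-1.6)·(0.6) + (1.4)·(-0.4) + (1.4)·(-4.4)) / 4 = -9.2/4 = -2.3
  S[C,C] = ((1.6)·(1.6) + (2.6)·(2.6) + (0.6)·(0.6) + (-0.4)·(-0.4) + (-4.4)·(-4.4)) / 4 = 29.2/4 = 7.3

S is symmetric (S[j,i] = S[i,j]). Assembling:

S = [[6.2, 1.85, -2.1],
 [1.85, 2.3, -2.3],
 [-2.1, -2.3, 7.3]]


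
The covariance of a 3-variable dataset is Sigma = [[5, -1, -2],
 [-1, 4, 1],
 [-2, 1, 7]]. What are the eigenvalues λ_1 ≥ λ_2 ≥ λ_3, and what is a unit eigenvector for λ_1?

Step 1 — characteristic polynomial p(λ) = det(λI - Sigma) = λ³ - tr·λ² + c_1·λ - det, where tr = trace, c_1 = sum of the principal 2×2 minors, det = det(Sigma):
  tr = 5 + 4 + 7 = 16,
  c_1 = (5·4 - (-1)²) + (5·7 - (-2)²) + (4·7 - (1)²) = 19 + 31 + 27 = 77,
  det = 5·(4·7 - (1)²) - (-1)·((-1)·7 - (1)·(-2)) + (-2)·((-1)·(1) - 4·(-2)) = 5·(27) - (-1)·(-5) + (-2)·(7) = 116.
  So p(λ) = λ³ - 16λ² + 77λ - 116.
Step 2 — look for an integer root (rational root theorem: any rational root is an integer divisor of 116). Testing λ = 4:
  p(4) = 64 - 256 + 308 - 116 = 0  ✓
  Dividing out (λ - 4): p(λ) = (λ - 4)(λ² - 12λ + 29).
Step 3 — remaining eigenvalues from the quadratic λ² - 12λ + 29 = 0:
  Δ = 12² - 4·29 = 144 - 116 = 28,  λ = (12 ± √28)/2 = (12 ± 5.2915)/2 ≈ 8.6458 or 3.3542.
  Sorted: λ_1 = 8.6458,  λ_2 = 4,  λ_3 = 3.3542  (check: sum = 16 = tr ✓).

Step 4 — unit eigenvector for λ_1 ≈ 8.6458: v spans the null space of (Sigma - λ_1 I), whose rows are
  r_1 = (-3.6458, -1, -2),  r_2 = (-1, -4.6458, 1),  r_3 = (-2, 1, -1.6458).
  v is orthogonal to every row, so take v ∝ r_1 × r_2 = ((-1)·(1) - (-2)·(-4.6458), (-2)·(-1) - (-3.6458)·(1), (-3.6458)·(-4.6458) - (-1)·(-1)) ≈ (-10.2915, 5.6458, 15.9373).
  Rescale (multiply by -1 so the first nonzero entry is positive): u = (10.2915, -5.6458, -15.9373).
  ||u|| = √((10.2915)² + (-5.6458)² + (-15.9373)²) = √(391.7856) ≈ 19.7936,  v_1 = u/||u|| ≈ (0.5199, -0.2852, -0.8052) (||v_1|| = 1).

λ_1 = 8.6458,  λ_2 = 4,  λ_3 = 3.3542;  v_1 ≈ (0.5199, -0.2852, -0.8052)


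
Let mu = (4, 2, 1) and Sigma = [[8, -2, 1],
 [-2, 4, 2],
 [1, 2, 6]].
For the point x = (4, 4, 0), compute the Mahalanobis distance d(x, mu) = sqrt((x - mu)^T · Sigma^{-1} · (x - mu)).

Step 1 — centre the observation: (x - mu) = (0, 2, -1).

Step 2 — invert Sigma (cofactor / det for 3×3, or solve directly):
  Sigma^{-1} = [[0.1613, 0.1129, -0.0645],
 [0.1129, 0.379, -0.1452],
 [-0.0645, -0.1452, 0.2258]].

Step 3 — form the quadratic (x - mu)^T · Sigma^{-1} · (x - mu):
  Sigma^{-1} · (x - mu) = (0.2903, 0.9032, -0.5161).
  (x - mu)^T · [Sigma^{-1} · (x - mu)] = (0)·(0.2903) + (2)·(0.9032) + (-1)·(-0.5161) = 2.3226.

Step 4 — take square root: d = √(2.3226) ≈ 1.524.

d(x, mu) = √(2.3226) ≈ 1.524


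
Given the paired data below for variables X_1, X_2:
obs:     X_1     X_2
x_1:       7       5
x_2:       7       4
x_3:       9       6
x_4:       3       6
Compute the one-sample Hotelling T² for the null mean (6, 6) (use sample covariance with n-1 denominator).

Step 1 — sample mean vector:
  mean(X_1) = (7 + 7 + 9 + 3) / 4 = 26/4 = 6.5
  mean(X_2) = (5 + 4 + 6 + 6) / 4 = 21/4 = 5.25
  x̄ = (6.5, 5.25),  deviation x̄ - mu_0 = (6.5, 5.25) - (6, 6) = (0.5, -0.75).

Step 2 — sample covariance matrix, S[i,j] = (1/(n-1)) · Σ_k (x_{k,i} - mean_i) · (x_{k,j} - mean_j), divisor n-1 = 3:
  S[X_1,X_1] = ((0.5)·(0.5) + (0.5)·(0.5) + (2.5)·(2.5) + (-3.5)·(-3.5)) / 3 = 19/3 = 6.3333
  S[X_1,X_2] = ((0.5)·(-0.25) + (0.5)·(-1.25) + (2.5)·(0.75) + (-3.5)·(0.75)) / 3 = -1.5/3 = -0.5
  S[X_2,X_2] = ((-0.25)·(-0.25) + (-1.25)·(-1.25) + (0.75)·(0.75) + (0.75)·(0.75)) / 3 = 2.75/3 = 0.9167
  S = [[6.3333, -0.5],
 [-0.5, 0.9167]].

Step 3 — invert S. det(S) = 6.3333·0.9167 - (-0.5)² = 5.5556.
  S^{-1} = (1/det) · [[d, -b], [-b, a]] = [[0.165, 0.09],
 [0.09, 1.14]].

Step 4 — quadratic form (x̄ - mu_0)^T · S^{-1} · (x̄ - mu_0):
  S^{-1} · (x̄ - mu_0) = (0.015, -0.81),
  (x̄ - mu_0)^T · [...] = (0.5)·(0.015) + (-0.75)·(-0.81) = 0.615.

Step 5 — scale by n: T² = 4 · 0.615 = 2.46.

T² ≈ 2.46


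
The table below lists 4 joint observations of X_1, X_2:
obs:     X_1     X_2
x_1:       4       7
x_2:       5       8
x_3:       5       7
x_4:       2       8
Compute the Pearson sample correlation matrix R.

Step 1 — column means:
  mean(X_1) = (4 + 5 + 5 + 2) / 4 = 16/4 = 4
  mean(X_2) = (7 + 8 + 7 + 8) / 4 = 30/4 = 7.5

Step 2 — sample variances and covariances s[i,j] = (1/(n-1)) · Σ_k (x_{k,i} - mean_i) · (x_{k,j} - mean_j), with n-1 = 3:
  s[X_1,X_1] = ((0)·(0) + (1)·(1) + (1)·(1) + (-2)·(-2)) / 3 = 6/3 = 2
  s[X_1,X_2] = ((0)·(-0.5) + (1)·(0.5) + (1)·(-0.5) + (-2)·(0.5)) / 3 = -1/3 = -0.3333
  s[X_2,X_2] = ((-0.5)·(-0.5) + (0.5)·(0.5) + (-0.5)·(-0.5) + (0.5)·(0.5)) / 3 = 1/3 = 0.3333
  Sample standard deviations s_i = √(s[i,i]):
  s(X_1) = √(2) = 1.4142
  s(X_2) = √(0.3333) = 0.5774

Step 3 — r_{ij} = s_{ij} / (s_i · s_j):
  r[X_1,X_1] = 1 (diagonal).
  r[X_1,X_2] = -0.3333 / (1.4142 · 0.5774) = -0.3333 / 0.8165 = -0.4082
  r[X_2,X_2] = 1 (diagonal).

R is symmetric with unit diagonal. Assembling:

R = [[1, -0.4082],
 [-0.4082, 1]]


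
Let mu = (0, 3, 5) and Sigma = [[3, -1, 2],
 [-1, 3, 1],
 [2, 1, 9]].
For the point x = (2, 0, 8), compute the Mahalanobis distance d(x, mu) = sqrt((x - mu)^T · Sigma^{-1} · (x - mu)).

Step 1 — centre the observation: (x - mu) = (2, -3, 3).

Step 2 — invert Sigma (cofactor / det for 3×3, or solve directly):
  Sigma^{-1} = [[0.4906, 0.2075, -0.1321],
 [0.2075, 0.434, -0.0943],
 [-0.1321, -0.0943, 0.1509]].

Step 3 — form the quadratic (x - mu)^T · Sigma^{-1} · (x - mu):
  Sigma^{-1} · (x - mu) = (-0.0377, -1.1698, 0.4717).
  (x - mu)^T · [Sigma^{-1} · (x - mu)] = (2)·(-0.0377) + (-3)·(-1.1698) + (3)·(0.4717) = 4.8491.

Step 4 — take square root: d = √(4.8491) ≈ 2.2021.

d(x, mu) = √(4.8491) ≈ 2.2021


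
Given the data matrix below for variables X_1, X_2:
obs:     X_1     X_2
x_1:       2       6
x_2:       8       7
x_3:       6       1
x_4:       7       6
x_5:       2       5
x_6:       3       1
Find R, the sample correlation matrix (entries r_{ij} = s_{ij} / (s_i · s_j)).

Step 1 — column means:
  mean(X_1) = (2 + 8 + 6 + 7 + 2 + 3) / 6 = 28/6 = 4.6667
  mean(X_2) = (6 + 7 + 1 + 6 + 5 + 1) / 6 = 26/6 = 4.3333

Step 2 — sample variances and covariances s[i,j] = (1/(n-1)) · Σ_k (x_{k,i} - mean_i) · (x_{k,j} - mean_j), with n-1 = 5:
  s[X_1,X_1] = ((-2.6667)·(-2.6667) + (3.3333)·(3.3333) + (1.3333)·(1.3333) + (2.3333)·(2.3333) + (-2.6667)·(-2.6667) + (-1.6667)·(-1.6667)) / 5 = 35.3333/5 = 7.0667
  s[X_1,X_2] = ((-2.6667)·(1.6667) + (3.3333)·(2.6667) + (1.3333)·(-3.3333) + (2.3333)·(1.6667) + (-2.6667)·(0.6667) + (-1.6667)·(-3.3333)) / 5 = 7.6667/5 = 1.5333
  s[X_2,X_2] = ((1.6667)·(1.6667) + (2.6667)·(2.6667) + (-3.3333)·(-3.3333) + (1.6667)·(1.6667) + (0.6667)·(0.6667) + (-3.3333)·(-3.3333)) / 5 = 35.3333/5 = 7.0667
  Sample standard deviations s_i = √(s[i,i]):
  s(X_1) = √(7.0667) = 2.6583
  s(X_2) = √(7.0667) = 2.6583

Step 3 — r_{ij} = s_{ij} / (s_i · s_j):
  r[X_1,X_1] = 1 (diagonal).
  r[X_1,X_2] = 1.5333 / (2.6583 · 2.6583) = 1.5333 / 7.0667 = 0.217
  r[X_2,X_2] = 1 (diagonal).

R is symmetric with unit diagonal. Assembling:

R = [[1, 0.217],
 [0.217, 1]]


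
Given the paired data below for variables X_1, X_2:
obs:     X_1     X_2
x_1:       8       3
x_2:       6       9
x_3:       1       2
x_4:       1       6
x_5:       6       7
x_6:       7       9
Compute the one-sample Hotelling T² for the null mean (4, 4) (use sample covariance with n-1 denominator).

Step 1 — sample mean vector:
  mean(X_1) = (8 + 6 + 1 + 1 + 6 + 7) / 6 = 29/6 = 4.8333
  mean(X_2) = (3 + 9 + 2 + 6 + 7 + 9) / 6 = 36/6 = 6
  x̄ = (4.8333, 6),  deviation x̄ - mu_0 = (4.8333, 6) - (4, 4) = (0.8333, 2).

Step 2 — sample covariance matrix, S[i,j] = (1/(n-1)) · Σ_k (x_{k,i} - mean_i) · (x_{k,j} - mean_j), divisor n-1 = 5:
  S[X_1,X_1] = ((3.1667)·(3.1667) + (1.1667)·(1.1667) + (-3.8333)·(-3.8333) + (-3.8333)·(-3.8333) + (1.1667)·(1.1667) + (2.1667)·(2.1667)) / 5 = 46.8333/5 = 9.3667
  S[X_1,X_2] = ((3.1667)·(-3) + (1.1667)·(3) + (-3.8333)·(-4) + (-3.8333)·(0) + (1.1667)·(1) + (2.1667)·(3)) / 5 = 17/5 = 3.4
  S[X_2,X_2] = ((-3)·(-3) + (3)·(3) + (-4)·(-4) + (0)·(0) + (1)·(1) + (3)·(3)) / 5 = 44/5 = 8.8
  S = [[9.3667, 3.4],
 [3.4, 8.8]].

Step 3 — invert S. det(S) = 9.3667·8.8 - (3.4)² = 70.8667.
  S^{-1} = (1/det) · [[d, -b], [-b, a]] = [[0.1242, -0.048],
 [-0.048, 0.1322]].

Step 4 — quadratic form (x̄ - mu_0)^T · S^{-1} · (x̄ - mu_0):
  S^{-1} · (x̄ - mu_0) = (0.0075, 0.2244),
  (x̄ - mu_0)^T · [...] = (0.8333)·(0.0075) + (2)·(0.2244) = 0.455.

Step 5 — scale by n: T² = 6 · 0.455 = 2.73.

T² ≈ 2.73


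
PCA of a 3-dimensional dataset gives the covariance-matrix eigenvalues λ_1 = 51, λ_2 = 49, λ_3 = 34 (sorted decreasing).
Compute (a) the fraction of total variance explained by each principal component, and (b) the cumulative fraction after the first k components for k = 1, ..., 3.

Step 1 — total variance = trace(Sigma) = Σ λ_i = 51 + 49 + 34 = 134.

Step 2 — fraction explained by component i = λ_i / Σ λ:
  PC1: 51/134 = 0.3806
  PC2: 49/134 = 0.3657
  PC3: 34/134 = 0.2537

Step 3 — cumulative fraction after k components = (λ_1 + ... + λ_k) / Σ λ:
  k = 1: 51/134 = 0.3806
  k = 2: (51 + 49)/134 = 100/134 = 0.7463
  k = 3: (51 + 49 + 34)/134 = 134/134 = 1

Summary (fraction, with percent):

explained: PC1 0.3806 (38.06%), PC2 0.3657 (36.57%), PC3 0.2537 (25.37%);  cumulative: 0.3806, 0.7463, 1


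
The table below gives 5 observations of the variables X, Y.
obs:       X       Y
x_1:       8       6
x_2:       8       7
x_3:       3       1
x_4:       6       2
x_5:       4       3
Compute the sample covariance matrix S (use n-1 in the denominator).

Step 1 — column means:
  mean(X) = (8 + 8 + 3 + 6 + 4) / 5 = 29/5 = 5.8
  mean(Y) = (6 + 7 + 1 + 2 + 3) / 5 = 19/5 = 3.8

Step 2 — sample covariance S[i,j] = (1/(n-1)) · Σ_k (x_{k,i} - mean_i) · (x_{k,j} - mean_j), with n-1 = 4.
  S[X,X] = ((2.2)·(2.2) + (2.2)·(2.2) + (-2.8)·(-2.8) + (0.2)·(0.2) + (-1.8)·(-1.8)) / 4 = 20.8/4 = 5.2
  S[X,Y] = ((2.2)·(2.2) + (2.2)·(3.2) + (-2.8)·(-2.8) + (0.2)·(-1.8) + (-1.8)·(-0.8)) / 4 = 20.8/4 = 5.2
  S[Y,Y] = ((2.2)·(2.2) + (3.2)·(3.2) + (-2.8)·(-2.8) + (-1.8)·(-1.8) + (-0.8)·(-0.8)) / 4 = 26.8/4 = 6.7

S is symmetric (S[j,i] = S[i,j]). Assembling:

S = [[5.2, 5.2],
 [5.2, 6.7]]


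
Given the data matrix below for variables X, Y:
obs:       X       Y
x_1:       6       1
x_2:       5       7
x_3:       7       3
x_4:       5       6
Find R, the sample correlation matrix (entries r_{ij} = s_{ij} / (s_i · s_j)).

Step 1 — column means:
  mean(X) = (6 + 5 + 7 + 5) / 4 = 23/4 = 5.75
  mean(Y) = (1 + 7 + 3 + 6) / 4 = 17/4 = 4.25

Step 2 — sample variances and covariances s[i,j] = (1/(n-1)) · Σ_k (x_{k,i} - mean_i) · (x_{k,j} - mean_j), with n-1 = 3:
  s[X,X] = ((0.25)·(0.25) + (-0.75)·(-0.75) + (1.25)·(1.25) + (-0.75)·(-0.75)) / 3 = 2.75/3 = 0.9167
  s[X,Y] = ((0.25)·(-3.25) + (-0.75)·(2.75) + (1.25)·(-1.25) + (-0.75)·(1.75)) / 3 = -5.75/3 = -1.9167
  s[Y,Y] = ((-3.25)·(-3.25) + (2.75)·(2.75) + (-1.25)·(-1.25) + (1.75)·(1.75)) / 3 = 22.75/3 = 7.5833
  Sample standard deviations s_i = √(s[i,i]):
  s(X) = √(0.9167) = 0.9574
  s(Y) = √(7.5833) = 2.7538

Step 3 — r_{ij} = s_{ij} / (s_i · s_j):
  r[X,X] = 1 (diagonal).
  r[X,Y] = -1.9167 / (0.9574 · 2.7538) = -1.9167 / 2.6365 = -0.727
  r[Y,Y] = 1 (diagonal).

R is symmetric with unit diagonal. Assembling:

R = [[1, -0.727],
 [-0.727, 1]]


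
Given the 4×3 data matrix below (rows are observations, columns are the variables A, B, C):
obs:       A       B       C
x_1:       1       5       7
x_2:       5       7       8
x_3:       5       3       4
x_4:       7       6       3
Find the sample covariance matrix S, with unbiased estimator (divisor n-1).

Step 1 — column means:
  mean(A) = (1 + 5 + 5 + 7) / 4 = 18/4 = 4.5
  mean(B) = (5 + 7 + 3 + 6) / 4 = 21/4 = 5.25
  mean(C) = (7 + 8 + 4 + 3) / 4 = 22/4 = 5.5

Step 2 — sample covariance S[i,j] = (1/(n-1)) · Σ_k (x_{k,i} - mean_i) · (x_{k,j} - mean_j), with n-1 = 3.
  S[A,A] = ((-3.5)·(-3.5) + (0.5)·(0.5) + (0.5)·(0.5) + (2.5)·(2.5)) / 3 = 19/3 = 6.3333
  S[A,B] = ((-3.5)·(-0.25) + (0.5)·(1.75) + (0.5)·(-2.25) + (2.5)·(0.75)) / 3 = 2.5/3 = 0.8333
  S[A,C] = ((-3.5)·(1.5) + (0.5)·(2.5) + (0.5)·(-1.5) + (2.5)·(-2.5)) / 3 = -11/3 = -3.6667
  S[B,B] = ((-0.25)·(-0.25) + (1.75)·(1.75) + (-2.25)·(-2.25) + (0.75)·(0.75)) / 3 = 8.75/3 = 2.9167
  S[B,C] = ((-0.25)·(1.5) + (1.75)·(2.5) + (-2.25)·(-1.5) + (0.75)·(-2.5)) / 3 = 5.5/3 = 1.8333
  S[C,C] = ((1.5)·(1.5) + (2.5)·(2.5) + (-1.5)·(-1.5) + (-2.5)·(-2.5)) / 3 = 17/3 = 5.6667

S is symmetric (S[j,i] = S[i,j]). Assembling:

S = [[6.3333, 0.8333, -3.6667],
 [0.8333, 2.9167, 1.8333],
 [-3.6667, 1.8333, 5.6667]]


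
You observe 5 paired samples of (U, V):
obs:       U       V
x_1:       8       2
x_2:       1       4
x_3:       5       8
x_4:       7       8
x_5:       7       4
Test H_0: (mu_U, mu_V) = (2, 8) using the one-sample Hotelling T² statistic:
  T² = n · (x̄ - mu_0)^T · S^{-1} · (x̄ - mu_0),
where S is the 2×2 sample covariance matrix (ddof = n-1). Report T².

Step 1 — sample mean vector:
  mean(U) = (8 + 1 + 5 + 7 + 7) / 5 = 28/5 = 5.6
  mean(V) = (2 + 4 + 8 + 8 + 4) / 5 = 26/5 = 5.2
  x̄ = (5.6, 5.2),  deviation x̄ - mu_0 = (5.6, 5.2) - (2, 8) = (3.6, -2.8).

Step 2 — sample covariance matrix, S[i,j] = (1/(n-1)) · Σ_k (x_{k,i} - mean_i) · (x_{k,j} - mean_j), divisor n-1 = 4:
  S[U,U] = ((2.4)·(2.4) + (-4.6)·(-4.6) + (-0.6)·(-0.6) + (1.4)·(1.4) + (1.4)·(1.4)) / 4 = 31.2/4 = 7.8
  S[U,V] = ((2.4)·(-3.2) + (-4.6)·(-1.2) + (-0.6)·(2.8) + (1.4)·(2.8) + (1.4)·(-1.2)) / 4 = -1.6/4 = -0.4
  S[V,V] = ((-3.2)·(-3.2) + (-1.2)·(-1.2) + (2.8)·(2.8) + (2.8)·(2.8) + (-1.2)·(-1.2)) / 4 = 28.8/4 = 7.2
  S = [[7.8, -0.4],
 [-0.4, 7.2]].

Step 3 — invert S. det(S) = 7.8·7.2 - (-0.4)² = 56.
  S^{-1} = (1/det) · [[d, -b], [-b, a]] = [[0.1286, 0.0071],
 [0.0071, 0.1393]].

Step 4 — quadratic form (x̄ - mu_0)^T · S^{-1} · (x̄ - mu_0):
  S^{-1} · (x̄ - mu_0) = (0.4429, -0.3643),
  (x̄ - mu_0)^T · [...] = (3.6)·(0.4429) + (-2.8)·(-0.3643) = 2.6143.

Step 5 — scale by n: T² = 5 · 2.6143 = 13.0714.

T² ≈ 13.0714
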